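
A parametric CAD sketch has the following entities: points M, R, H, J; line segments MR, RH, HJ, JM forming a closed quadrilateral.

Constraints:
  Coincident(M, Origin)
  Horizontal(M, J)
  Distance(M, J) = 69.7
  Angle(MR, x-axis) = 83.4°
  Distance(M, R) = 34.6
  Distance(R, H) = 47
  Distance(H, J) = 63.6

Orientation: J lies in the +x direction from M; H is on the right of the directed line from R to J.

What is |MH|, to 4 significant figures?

14.50

Checks: M.y = 0.00, J.y = 0.00 ✓; |RH| = 47.00 ✓; |HJ| = 63.60 ✓.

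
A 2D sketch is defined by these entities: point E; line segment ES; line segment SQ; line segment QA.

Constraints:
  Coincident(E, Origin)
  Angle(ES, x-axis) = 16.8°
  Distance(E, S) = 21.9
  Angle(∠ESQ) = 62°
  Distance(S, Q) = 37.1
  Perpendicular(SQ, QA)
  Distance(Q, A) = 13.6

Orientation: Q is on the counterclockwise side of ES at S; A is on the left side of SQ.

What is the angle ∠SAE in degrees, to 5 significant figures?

32.206°

E is at the origin; ES runs at 16.8° with length 21.9, so S = 21.9·(cos 16.8°, sin 16.8°) = (20.965, 6.3298). ∠ESQ = 62.0°, so SQ runs at 16.8° + (180° − 62.0°) = 134.80° from the x-axis; with |SQ| = 37.1, Q = S + 37.1·(cos 134.80°, sin 134.80°) = (-5.1766, 32.655). The perpendicularity gives QA at right angles to SQ; with |QA| = 13.6 on the left of SQ, A = Q + 13.6·(-0.70957, -0.70463) = (-14.827, 23.072). Then cos ∠SAE = AS·AE / (|AS||AE|), giving 32.206°.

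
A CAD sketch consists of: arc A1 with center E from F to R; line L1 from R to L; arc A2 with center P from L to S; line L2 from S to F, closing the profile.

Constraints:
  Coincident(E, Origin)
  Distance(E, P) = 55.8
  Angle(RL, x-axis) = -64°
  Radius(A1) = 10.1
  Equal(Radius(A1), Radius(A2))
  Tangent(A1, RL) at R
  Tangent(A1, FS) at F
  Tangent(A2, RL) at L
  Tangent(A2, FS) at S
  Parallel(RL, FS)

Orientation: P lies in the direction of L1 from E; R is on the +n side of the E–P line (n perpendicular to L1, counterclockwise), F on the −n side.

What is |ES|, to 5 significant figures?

56.707

The slot axis is L1's direction at -64.0°, so u = (cos -64.0°, sin -64.0°) = (0.43837, -0.89879) and n = (−sin -64.0°, cos -64.0°) = (0.89879, 0.43837). E is at the origin and P lies 55.8 along u from E, so P = 55.8·u = (24.461, -50.153). Tangency of A1 to both parallel lines with radius 10.1 puts R and F at E ± 10.1·n: R = (9.0778, 4.4275), F = (-9.0778, -4.4275). Equal radii place L and S the same way about P: L = P + 10.1·n = (33.539, -45.725), S = P − 10.1·n = (15.383, -54.580). Then |ES| = |S − E| = 56.707.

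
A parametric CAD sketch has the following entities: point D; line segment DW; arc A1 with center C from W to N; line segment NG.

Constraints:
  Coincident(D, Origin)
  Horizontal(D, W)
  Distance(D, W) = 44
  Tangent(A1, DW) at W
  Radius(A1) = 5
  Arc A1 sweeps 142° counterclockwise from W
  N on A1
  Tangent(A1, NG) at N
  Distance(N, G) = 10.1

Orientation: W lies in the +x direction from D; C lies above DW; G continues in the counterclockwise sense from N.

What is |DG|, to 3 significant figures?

42.0

D is at the origin; DW is horizontal with |DW| = 44.0 and W on the +x side, so W = (44.0, 0.00). Tangency of A1 to DW means the radius CW is perpendicular to DW, so C = W + (0, 5) = (44.0, 5.00). On A1, W sits at bearing -90° from C; a 142° counterclockwise sweep puts N at bearing 52°, so N = C + 5.0·(cos 52°, sin 52°) = (47.1, 8.94). A1 meets NG tangentially, so CN is at right angles to NG, so NG runs along (−sin 52°, cos 52°); with |NG| = 10.1, G = (39.1, 15.2). Then |DG| = |G − D| = 42.0.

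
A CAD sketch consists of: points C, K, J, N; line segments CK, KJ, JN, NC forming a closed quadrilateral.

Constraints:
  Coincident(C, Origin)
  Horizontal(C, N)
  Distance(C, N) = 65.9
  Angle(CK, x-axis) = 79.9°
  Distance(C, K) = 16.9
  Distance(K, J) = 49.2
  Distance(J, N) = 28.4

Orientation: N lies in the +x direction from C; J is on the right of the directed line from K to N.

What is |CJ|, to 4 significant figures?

43.67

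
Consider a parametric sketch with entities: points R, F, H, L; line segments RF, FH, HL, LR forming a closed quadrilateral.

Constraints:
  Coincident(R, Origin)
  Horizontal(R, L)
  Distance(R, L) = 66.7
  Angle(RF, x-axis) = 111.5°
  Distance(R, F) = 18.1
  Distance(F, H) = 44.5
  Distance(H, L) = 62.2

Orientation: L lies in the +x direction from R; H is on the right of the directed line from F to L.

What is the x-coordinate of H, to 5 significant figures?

9.5728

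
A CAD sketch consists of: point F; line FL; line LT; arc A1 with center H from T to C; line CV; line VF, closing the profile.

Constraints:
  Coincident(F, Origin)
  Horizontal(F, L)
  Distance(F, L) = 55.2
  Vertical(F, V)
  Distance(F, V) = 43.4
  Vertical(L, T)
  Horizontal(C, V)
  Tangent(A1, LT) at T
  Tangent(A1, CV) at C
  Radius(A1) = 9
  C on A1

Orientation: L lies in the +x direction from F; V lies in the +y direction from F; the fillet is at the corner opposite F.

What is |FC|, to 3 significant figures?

63.4

The virtual corner opposite F is at (55.2, 43.4). A1 meets LT tangentially, so HT is at right angles to LT and since A1 is tangent to CV there, HC ⟂ CV, with radius 9.0, so the center H sits 9.0 in from both sides at H = (46.2, 34.4). That places the tangent points at T = (55.2, 34.4) on LT and C = (46.2, 43.4) on CV. Then |FC| = |C − F| = 63.4.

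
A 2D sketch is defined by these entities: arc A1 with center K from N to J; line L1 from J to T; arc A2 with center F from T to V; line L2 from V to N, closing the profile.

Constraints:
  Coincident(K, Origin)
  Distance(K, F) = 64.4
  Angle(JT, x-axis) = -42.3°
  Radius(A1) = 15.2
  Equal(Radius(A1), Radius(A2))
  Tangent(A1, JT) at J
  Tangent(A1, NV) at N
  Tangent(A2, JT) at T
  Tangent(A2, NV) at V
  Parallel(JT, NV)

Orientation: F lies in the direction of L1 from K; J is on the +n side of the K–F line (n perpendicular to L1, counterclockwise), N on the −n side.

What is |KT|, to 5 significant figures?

66.169

The slot axis is L1's direction at -42.3°, so u = (cos -42.3°, sin -42.3°) = (0.73963, -0.67301) and n = (−sin -42.3°, cos -42.3°) = (0.67301, 0.73963). K is at the origin and F lies 64.4 along u from K, so F = 64.4·u = (47.632, -43.342). Tangency of A1 to both parallel lines with radius 15.2 puts J and N at K ± 15.2·n: J = (10.230, 11.242), N = (-10.230, -11.242). Equal radii place T and V the same way about F: T = F + 15.2·n = (57.862, -32.100), V = F − 15.2·n = (37.402, -54.584). Then |KT| = |T − K| = 66.169.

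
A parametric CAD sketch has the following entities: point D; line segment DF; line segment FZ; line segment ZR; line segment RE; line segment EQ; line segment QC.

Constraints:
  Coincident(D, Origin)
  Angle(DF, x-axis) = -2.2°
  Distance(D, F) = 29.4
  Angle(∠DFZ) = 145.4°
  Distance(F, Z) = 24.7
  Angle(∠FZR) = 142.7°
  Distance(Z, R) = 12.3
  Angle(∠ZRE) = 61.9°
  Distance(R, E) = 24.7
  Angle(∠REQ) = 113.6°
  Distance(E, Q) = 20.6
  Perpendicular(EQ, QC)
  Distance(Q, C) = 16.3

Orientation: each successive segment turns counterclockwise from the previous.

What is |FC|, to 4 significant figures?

11.10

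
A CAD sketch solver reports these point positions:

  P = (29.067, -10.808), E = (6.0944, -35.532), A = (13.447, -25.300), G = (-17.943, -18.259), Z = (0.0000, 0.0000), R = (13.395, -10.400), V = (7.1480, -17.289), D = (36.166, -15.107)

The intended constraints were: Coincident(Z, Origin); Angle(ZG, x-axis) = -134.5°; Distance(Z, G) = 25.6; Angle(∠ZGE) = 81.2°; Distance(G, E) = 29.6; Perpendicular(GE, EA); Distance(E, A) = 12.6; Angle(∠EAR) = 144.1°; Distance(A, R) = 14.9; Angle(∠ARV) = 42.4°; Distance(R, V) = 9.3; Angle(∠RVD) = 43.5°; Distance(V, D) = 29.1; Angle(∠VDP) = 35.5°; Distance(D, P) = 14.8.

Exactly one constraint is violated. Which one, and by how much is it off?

Distance(D, P) = 14.8 — off by 6.50.

Z = (0.00, 0.00) ✓; ZG at -134.5° ✓; |ZG| = 25.60 ✓; ∠ZGE = 81.20° ✓; |GE| = 29.60 ✓; ∠(GE, EA) = 90.00° ✓; |EA| = 12.60 ✓; ∠EAR = 144.1° ✓; |AR| = 14.90 ✓; ∠ARV = 42.40° ✓; |RV| = 9.300 ✓; ∠RVD = 43.50° ✓; |VD| = 29.10 ✓; ∠VDP = 35.50° ✓; |DP| = 8.299 ✗.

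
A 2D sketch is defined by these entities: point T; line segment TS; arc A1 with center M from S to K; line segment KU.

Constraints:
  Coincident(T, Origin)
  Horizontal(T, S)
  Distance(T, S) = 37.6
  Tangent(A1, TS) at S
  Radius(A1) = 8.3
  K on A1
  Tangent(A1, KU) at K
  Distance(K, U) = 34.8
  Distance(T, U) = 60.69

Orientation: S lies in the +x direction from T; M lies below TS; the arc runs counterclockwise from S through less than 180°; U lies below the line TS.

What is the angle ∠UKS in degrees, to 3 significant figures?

125°

Checks: |MK| = 8.300 ✓; ∠(MK, KU) = 90.00° ✓; |KU| = 34.80 ✓; |TU| = 60.69 ✓.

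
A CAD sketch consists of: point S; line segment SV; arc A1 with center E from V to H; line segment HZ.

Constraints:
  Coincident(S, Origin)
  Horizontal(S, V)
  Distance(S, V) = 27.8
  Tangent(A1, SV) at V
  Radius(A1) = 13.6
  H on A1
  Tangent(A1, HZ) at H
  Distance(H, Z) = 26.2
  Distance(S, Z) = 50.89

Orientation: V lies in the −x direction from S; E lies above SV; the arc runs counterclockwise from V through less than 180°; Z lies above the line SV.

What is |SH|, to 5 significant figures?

24.998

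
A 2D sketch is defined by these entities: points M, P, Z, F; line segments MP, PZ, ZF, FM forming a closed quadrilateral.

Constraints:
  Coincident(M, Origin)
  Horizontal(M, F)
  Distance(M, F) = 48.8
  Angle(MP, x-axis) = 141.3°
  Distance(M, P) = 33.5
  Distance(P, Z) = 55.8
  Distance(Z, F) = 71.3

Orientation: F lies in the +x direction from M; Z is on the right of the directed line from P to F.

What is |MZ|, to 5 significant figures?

36.392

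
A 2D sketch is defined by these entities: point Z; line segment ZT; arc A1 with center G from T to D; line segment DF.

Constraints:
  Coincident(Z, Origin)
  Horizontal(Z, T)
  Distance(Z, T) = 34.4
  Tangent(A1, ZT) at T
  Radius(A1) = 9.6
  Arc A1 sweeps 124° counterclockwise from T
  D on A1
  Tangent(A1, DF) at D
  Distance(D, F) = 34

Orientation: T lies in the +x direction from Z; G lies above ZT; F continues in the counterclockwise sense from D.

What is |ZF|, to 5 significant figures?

49.066

Z is at the origin; Z and T share the same y with |ZT| = 34.4 and T on the +x side, so T = (34.400, 0.0000). A1 meets ZT tangentially, so GT is at right angles to ZT, so G = T + (0, 9.6) = (34.400, 9.6000). On A1, T sits at bearing -90° from G; a 124° counterclockwise sweep puts D at bearing 34°, so D = G + 9.6·(cos 34°, sin 34°) = (42.359, 14.968). The tangent condition forces GD to be normal to DF, so DF runs along (−sin 34°, cos 34°); with |DF| = 34.0, F = (23.346, 43.156). Then |ZF| = |F − Z| = 49.066.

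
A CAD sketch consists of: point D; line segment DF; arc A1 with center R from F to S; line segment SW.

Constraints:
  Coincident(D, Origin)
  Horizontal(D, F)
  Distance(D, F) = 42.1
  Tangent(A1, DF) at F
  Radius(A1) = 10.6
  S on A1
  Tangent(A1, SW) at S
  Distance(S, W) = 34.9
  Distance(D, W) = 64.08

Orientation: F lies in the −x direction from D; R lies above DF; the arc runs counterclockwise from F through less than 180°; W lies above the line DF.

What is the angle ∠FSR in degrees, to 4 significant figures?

35.45°

Checks: |RS| = 10.60 ✓; ∠(RS, SW) = 90.00° ✓; |SW| = 34.90 ✓; |DW| = 64.08 ✓.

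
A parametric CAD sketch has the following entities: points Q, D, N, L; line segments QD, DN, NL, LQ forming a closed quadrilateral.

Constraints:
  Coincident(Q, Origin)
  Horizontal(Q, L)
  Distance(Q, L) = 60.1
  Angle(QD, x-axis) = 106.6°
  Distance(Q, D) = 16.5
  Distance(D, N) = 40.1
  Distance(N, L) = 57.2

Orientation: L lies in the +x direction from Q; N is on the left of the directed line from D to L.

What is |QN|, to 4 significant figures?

50.08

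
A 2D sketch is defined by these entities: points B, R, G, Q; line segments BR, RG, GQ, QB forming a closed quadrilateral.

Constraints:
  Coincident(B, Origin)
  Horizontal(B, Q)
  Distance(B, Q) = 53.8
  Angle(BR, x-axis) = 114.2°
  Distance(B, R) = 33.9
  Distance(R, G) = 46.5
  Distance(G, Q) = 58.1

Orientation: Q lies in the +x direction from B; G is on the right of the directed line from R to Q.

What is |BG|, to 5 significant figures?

14.399

B is at the origin; BQ is horizontal with |BQ| = 53.8 and Q in +x, so Q = (53.8, 0). BR runs at 114.2° with |BR| = 33.9, so R = (-13.896, 30.921). G is determined by |RG| = 46.5 and |GQ| = 58.1 together: it lies at the intersection of circle(R, 46.5) and circle(Q, 58.1). With |RQ| = 74.424, the foot of the radical line on RQ is 29.060 from R and the perpendicular offset is √(46.5² − 29.060²) = 36.301. Taking the right-of-RQ solution: G = (-2.5450, -14.172).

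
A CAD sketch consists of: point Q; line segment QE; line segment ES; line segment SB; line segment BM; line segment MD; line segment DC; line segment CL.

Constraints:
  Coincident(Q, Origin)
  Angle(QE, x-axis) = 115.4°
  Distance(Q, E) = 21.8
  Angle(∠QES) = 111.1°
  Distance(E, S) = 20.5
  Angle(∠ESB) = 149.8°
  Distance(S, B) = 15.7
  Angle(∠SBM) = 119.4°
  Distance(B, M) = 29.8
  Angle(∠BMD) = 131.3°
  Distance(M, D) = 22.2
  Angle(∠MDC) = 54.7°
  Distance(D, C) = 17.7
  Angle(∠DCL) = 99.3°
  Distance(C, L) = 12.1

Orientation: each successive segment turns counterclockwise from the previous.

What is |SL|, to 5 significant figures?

32.096

Q is at the origin; QE runs at 115.4° with length 21.8, so E = (-9.3508, 19.693). ∠QES = 111.1° gives ES at -175.70° from the x-axis; with |ES| = 20.5, S = (-29.793, 18.156). ∠ESB = 149.8° gives SB at -145.50° from the x-axis; with |SB| = 15.7, B = (-42.732, 9.2631). ∠SBM = 119.4° gives BM at -84.900° from the x-axis; with |BM| = 29.8, M = (-40.083, -20.419). ∠BMD = 131.3° gives MD at -36.200° from the x-axis; with |MD| = 22.2, D = (-22.168, -33.530). ∠MDC = 54.7° gives DC at 89.100° from the x-axis; with |DC| = 17.7, C = (-21.890, -15.833). ∠DCL = 99.3° gives CL at 169.80° from the x-axis; with |CL| = 12.1, L = (-33.799, -13.690). Then |SL| = |L − S| = 32.096.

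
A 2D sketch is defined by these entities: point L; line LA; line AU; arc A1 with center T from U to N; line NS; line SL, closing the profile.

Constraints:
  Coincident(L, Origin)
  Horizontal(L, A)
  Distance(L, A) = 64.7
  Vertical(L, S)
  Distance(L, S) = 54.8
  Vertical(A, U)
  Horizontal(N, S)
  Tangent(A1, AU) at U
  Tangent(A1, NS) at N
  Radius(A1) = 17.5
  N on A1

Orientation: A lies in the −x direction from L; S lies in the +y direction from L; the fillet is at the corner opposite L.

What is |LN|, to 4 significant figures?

72.32

L is at the origin; LA is horizontal with |LA| = 64.7 and A on the −x side, so A = (-64.70, 0.000). LS is vertical with |LS| = 54.8 and S on the +y side, so S = (0.000, 54.80). The virtual corner opposite L is at (-64.70, 54.80). Since A1 is tangent to AU there, TU ⟂ AU and tangency of A1 to NS means the radius TN is perpendicular to NS, with radius 17.5, so the center T sits 17.5 in from both sides at T = (-47.20, 37.30). That places the tangent points at U = (-64.70, 37.30) on AU and N = (-47.20, 54.80) on NS. Then |LN| = |N − L| = 72.32.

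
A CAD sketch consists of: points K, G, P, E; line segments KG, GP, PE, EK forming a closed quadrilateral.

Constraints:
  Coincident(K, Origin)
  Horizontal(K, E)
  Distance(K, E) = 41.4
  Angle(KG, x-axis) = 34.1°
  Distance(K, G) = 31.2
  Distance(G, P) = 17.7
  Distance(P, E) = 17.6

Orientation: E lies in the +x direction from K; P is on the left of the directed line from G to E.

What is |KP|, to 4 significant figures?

46.91

K is at the origin; KE is horizontal with |KE| = 41.4 and E in +x, so E = (41.4, 0). KG runs at 34.1° with |KG| = 31.2, so G = (25.84, 17.49). P is determined by |GP| = 17.7 and |PE| = 17.6 together: it lies at the intersection of circle(G, 17.7) and circle(E, 17.6). With |GE| = 23.41, the foot of the radical line on GE is 11.78 from G and the perpendicular offset is √(17.7² − 11.78²) = 13.21. Taking the left-of-GE solution: P = (43.54, 17.47).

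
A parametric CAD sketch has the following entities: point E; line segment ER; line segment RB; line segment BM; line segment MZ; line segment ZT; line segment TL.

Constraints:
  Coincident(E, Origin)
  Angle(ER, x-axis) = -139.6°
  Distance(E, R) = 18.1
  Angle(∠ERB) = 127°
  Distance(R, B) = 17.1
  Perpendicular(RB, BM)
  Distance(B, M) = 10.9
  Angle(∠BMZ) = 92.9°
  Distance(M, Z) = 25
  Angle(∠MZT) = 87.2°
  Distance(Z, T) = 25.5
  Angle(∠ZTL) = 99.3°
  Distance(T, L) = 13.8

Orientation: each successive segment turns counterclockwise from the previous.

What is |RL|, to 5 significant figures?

16.599

E is at the origin; ER runs at -139.6° with length 18.1, so R = (-13.784, -11.731). ∠ERB = 127.0° gives RB at -86.600° from the x-axis; with |RB| = 17.1, B = (-12.770, -28.801). The perpendicularity gives BM at right angles to RB, so BM runs at 3.4000°; with |BM| = 10.9, M = (-1.8889, -28.154). ∠BMZ = 92.9° gives MZ at 90.500° from the x-axis; with |MZ| = 25.0, Z = (-2.1071, -3.1554). ∠MZT = 87.2° gives ZT at -176.70° from the x-axis; with |ZT| = 25.5, T = (-27.565, -4.6233). ∠ZTL = 99.3° gives TL at -96.000° from the x-axis; with |TL| = 13.8, L = (-29.007, -18.348). Then |RL| = |L − R| = 16.599.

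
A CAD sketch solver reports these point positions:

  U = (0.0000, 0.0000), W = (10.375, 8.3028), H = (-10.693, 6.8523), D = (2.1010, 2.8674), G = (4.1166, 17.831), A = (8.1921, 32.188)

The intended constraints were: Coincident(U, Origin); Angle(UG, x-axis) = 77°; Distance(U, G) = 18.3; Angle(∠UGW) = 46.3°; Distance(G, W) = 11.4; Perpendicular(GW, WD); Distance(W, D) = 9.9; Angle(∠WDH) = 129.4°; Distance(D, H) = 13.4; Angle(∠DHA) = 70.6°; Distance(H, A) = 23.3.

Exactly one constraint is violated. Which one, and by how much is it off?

Distance(H, A) = 23.3 — off by 8.30.

U = (0.00, 0.00) ✓; UG at 77.00° ✓; |UG| = 18.30 ✓; ∠UGW = 46.30° ✓; |GW| = 11.40 ✓; ∠(GW, WD) = 90.00° ✓; |WD| = 9.900 ✓; ∠WDH = 129.4° ✓; |DH| = 13.40 ✓; ∠DHA = 70.60° ✓; |HA| = 31.60 ✗.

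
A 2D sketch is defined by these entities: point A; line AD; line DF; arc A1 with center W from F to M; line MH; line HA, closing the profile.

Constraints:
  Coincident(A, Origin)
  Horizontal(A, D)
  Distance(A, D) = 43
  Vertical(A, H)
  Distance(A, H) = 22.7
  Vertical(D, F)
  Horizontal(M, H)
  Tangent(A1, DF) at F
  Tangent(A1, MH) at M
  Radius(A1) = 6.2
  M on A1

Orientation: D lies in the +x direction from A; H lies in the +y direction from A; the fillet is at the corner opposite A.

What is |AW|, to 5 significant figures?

40.330

AH is vertical with |AH| = 22.7 and H on the +y side, so H = (0.0000, 22.700). The virtual corner opposite A is at (43.000, 22.700). Tangency of A1 to DF means the radius WF is perpendicular to DF and the tangent condition forces WM to be normal to MH, with radius 6.2, so the center W sits 6.2 in from both sides at W = (36.800, 16.500). Then |AW| = |W − A| = 40.330.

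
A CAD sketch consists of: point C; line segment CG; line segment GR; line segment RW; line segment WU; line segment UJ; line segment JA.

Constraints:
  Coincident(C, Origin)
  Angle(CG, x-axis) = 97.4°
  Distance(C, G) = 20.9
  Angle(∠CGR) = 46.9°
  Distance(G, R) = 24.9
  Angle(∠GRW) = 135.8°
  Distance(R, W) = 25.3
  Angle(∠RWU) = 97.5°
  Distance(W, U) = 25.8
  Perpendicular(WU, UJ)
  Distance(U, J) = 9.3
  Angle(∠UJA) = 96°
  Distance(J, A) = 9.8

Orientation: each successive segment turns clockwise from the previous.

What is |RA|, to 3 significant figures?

24.3

C is at the origin; CG runs at 97.4° with length 20.9, so G = (-2.69, 20.7). ∠CGR = 46.9° gives GR at -35.7° from the x-axis; with |GR| = 24.9, R = (17.5, 6.20). ∠GRW = 135.8° gives RW at -79.9° from the x-axis; with |RW| = 25.3, W = (22.0, -18.7). ∠RWU = 97.5° gives WU at -162° from the x-axis; with |WU| = 25.8, U = (-2.63, -26.5). WU ⟂ UJ, so UJ runs at 108°; with |UJ| = 9.3, J = (-5.44, -17.6). ∠UJA = 96.0° gives JA at 23.6° from the x-axis; with |JA| = 9.8, A = (3.54, -13.7). Then |RA| = |A − R| = 24.3.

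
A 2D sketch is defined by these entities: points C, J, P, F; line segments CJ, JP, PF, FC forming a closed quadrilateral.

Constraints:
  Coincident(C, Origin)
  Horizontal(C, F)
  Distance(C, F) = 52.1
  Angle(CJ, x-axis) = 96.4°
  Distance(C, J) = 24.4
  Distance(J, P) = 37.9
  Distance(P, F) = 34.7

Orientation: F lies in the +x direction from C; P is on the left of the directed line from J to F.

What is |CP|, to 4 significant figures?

45.92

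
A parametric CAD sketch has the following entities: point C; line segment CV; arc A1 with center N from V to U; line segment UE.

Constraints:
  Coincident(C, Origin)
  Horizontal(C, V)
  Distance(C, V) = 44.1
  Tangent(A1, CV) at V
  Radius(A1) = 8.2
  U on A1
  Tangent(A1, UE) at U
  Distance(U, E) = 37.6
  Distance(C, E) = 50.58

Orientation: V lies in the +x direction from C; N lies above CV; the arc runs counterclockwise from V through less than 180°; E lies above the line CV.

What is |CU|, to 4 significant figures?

52.24

C is at the origin; C and V share the same y with |CV| = 44.1 and V on the +x side, so V = (44.10, 0.000). Since A1 is tangent to CV there, NV ⟂ CV, so N = V + (0, 8.2) = (44.10, 8.200). Since NU ⟂ UE (tangency), |NE| = √(8.2² + 37.6²) = 38.48 regardless of where U sits on A1. So E lies on both circle(C, 50.58) and circle(N, 38.48); the above-CV intersection is E = (27.08, 42.72). U is the foot of the tangent from E: U = (50.51, 13.31).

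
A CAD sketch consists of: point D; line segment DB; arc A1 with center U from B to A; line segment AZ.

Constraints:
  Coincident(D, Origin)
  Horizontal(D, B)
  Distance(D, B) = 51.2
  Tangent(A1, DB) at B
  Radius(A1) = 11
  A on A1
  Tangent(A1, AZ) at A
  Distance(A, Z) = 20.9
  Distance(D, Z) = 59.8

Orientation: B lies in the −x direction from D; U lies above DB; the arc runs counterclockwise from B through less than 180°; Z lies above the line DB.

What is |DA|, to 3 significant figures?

43.7

Checks: ∠(UB, BD) = 90.00° ✓; |UB| = 11.00 ✓; |UA| = 11.00 ✓; ∠(UA, AZ) = 90.00° ✓; |AZ| = 20.90 ✓; |DZ| = 59.80 ✓.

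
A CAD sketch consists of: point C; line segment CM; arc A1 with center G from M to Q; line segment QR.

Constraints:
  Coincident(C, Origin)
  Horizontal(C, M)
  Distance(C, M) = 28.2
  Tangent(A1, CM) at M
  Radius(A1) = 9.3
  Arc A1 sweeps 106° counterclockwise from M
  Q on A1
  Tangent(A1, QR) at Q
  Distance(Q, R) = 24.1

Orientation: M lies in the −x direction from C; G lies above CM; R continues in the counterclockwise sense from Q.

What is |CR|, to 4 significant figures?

43.57

C is at the origin; C and M share the same y with |CM| = 28.2 and M on the −x side, so M = (-28.20, 0.000). The tangent condition forces GM to be normal to CM, so G = M + (0, 9.3) = (-28.20, 9.300). On A1, M sits at bearing -90° from G; a 106° counterclockwise sweep puts Q at bearing 16°, so Q = G + 9.3·(cos 16°, sin 16°) = (-19.26, 11.86). A1 meets QR tangentially, so GQ is at right angles to QR, so QR runs along (−sin 16°, cos 16°); with |QR| = 24.1, R = (-25.90, 35.03). Then |CR| = |R − C| = 43.57.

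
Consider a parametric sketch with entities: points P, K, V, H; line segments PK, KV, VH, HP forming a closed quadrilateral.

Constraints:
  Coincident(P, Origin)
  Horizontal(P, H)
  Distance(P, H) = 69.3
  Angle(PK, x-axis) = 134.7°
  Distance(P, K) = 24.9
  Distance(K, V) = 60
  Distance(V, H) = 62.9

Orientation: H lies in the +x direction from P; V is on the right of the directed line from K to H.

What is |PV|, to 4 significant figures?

35.93

P is at the origin; P and H share the same y with |PH| = 69.3 and H in +x, so H = (69.3, 0). PK runs at 134.7° with |PK| = 24.9, so K = (-17.51, 17.70). V is determined by |KV| = 60.0 and |VH| = 62.9 together: it lies at the intersection of circle(K, 60.0) and circle(H, 62.9). With |KH| = 88.60, the foot of the radical line on KH is 42.29 from K and the perpendicular offset is √(60.0² − 42.29²) = 42.56. Taking the right-of-KH solution: V = (15.42, -32.45).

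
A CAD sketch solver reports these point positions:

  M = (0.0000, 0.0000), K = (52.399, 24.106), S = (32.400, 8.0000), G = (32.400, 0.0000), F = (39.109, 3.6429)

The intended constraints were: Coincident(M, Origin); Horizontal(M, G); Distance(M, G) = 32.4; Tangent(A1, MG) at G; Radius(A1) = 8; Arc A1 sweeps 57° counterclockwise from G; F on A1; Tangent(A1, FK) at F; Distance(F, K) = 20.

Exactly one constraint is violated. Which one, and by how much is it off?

Distance(F, K) = 20 — off by 4.40.

M = (0.00, 0.00) ✓; M.y = 0.00, G.y = 0.00 ✓; |MG| = 32.40 ✓; ∠(SG, GM) = 90.00° ✓; |SG| = 8.000 ✓; bearing(S→F) − bearing(S→G) = 57.00° ✓; |SF| = 8.000 ✓; ∠(SF, FK) = 90.00° ✓; |FK| = 24.40 ✗.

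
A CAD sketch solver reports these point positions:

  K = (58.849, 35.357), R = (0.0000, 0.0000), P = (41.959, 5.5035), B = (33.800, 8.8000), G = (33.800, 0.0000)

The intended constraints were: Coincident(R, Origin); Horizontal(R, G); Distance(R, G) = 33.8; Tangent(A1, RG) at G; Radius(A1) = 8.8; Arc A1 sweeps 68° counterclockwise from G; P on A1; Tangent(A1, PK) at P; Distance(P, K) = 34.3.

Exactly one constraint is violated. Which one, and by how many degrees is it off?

Tangent(A1, PK) at P — off by 7.50°.

R = (0.00, 0.00) ✓; R.y = 0.00, G.y = 0.00 ✓; |RG| = 33.80 ✓; ∠(BG, GR) = 90.00° ✓; |BG| = 8.800 ✓; bearing(B→P) − bearing(B→G) = 68.00° ✓; |BP| = 8.800 ✓; ∠(BP, PK) = 97.50° ✗; |PK| = 34.30 ✓.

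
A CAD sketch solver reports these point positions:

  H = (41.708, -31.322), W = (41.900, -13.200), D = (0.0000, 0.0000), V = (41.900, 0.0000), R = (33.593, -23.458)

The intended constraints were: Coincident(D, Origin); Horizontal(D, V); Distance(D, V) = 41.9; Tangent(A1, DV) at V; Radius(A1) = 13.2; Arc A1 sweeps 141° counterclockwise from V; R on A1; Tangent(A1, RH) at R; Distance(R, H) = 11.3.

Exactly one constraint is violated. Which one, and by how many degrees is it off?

Tangent(A1, RH) at R — off by 5.10°.

D = (0.00, 0.00) ✓; D.y = 0.00, V.y = 0.00 ✓; |DV| = 41.90 ✓; ∠(WV, VD) = 90.00° ✓; |WV| = 13.20 ✓; bearing(W→R) − bearing(W→V) = 141.0° ✓; |WR| = 13.20 ✓; ∠(WR, RH) = 95.10° ✗; |RH| = 11.30 ✓.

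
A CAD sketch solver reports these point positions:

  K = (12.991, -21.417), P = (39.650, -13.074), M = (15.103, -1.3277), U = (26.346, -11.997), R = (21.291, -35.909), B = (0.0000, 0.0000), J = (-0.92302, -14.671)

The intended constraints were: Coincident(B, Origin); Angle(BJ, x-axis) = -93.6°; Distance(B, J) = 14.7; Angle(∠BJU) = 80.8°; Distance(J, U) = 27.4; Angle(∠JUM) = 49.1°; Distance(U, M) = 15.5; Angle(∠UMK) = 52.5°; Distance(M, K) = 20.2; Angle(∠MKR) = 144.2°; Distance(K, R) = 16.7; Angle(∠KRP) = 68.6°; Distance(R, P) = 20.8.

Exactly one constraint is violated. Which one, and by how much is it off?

Distance(R, P) = 20.8 — off by 8.50.

B = (0.00, 0.00) ✓; BJ at -93.60° ✓; |BJ| = 14.70 ✓; ∠BJU = 80.80° ✓; |JU| = 27.40 ✓; ∠JUM = 49.10° ✓; |UM| = 15.50 ✓; ∠UMK = 52.50° ✓; |MK| = 20.20 ✓; ∠MKR = 144.2° ✓; |KR| = 16.70 ✓; ∠KRP = 68.60° ✓; |RP| = 29.30 ✗.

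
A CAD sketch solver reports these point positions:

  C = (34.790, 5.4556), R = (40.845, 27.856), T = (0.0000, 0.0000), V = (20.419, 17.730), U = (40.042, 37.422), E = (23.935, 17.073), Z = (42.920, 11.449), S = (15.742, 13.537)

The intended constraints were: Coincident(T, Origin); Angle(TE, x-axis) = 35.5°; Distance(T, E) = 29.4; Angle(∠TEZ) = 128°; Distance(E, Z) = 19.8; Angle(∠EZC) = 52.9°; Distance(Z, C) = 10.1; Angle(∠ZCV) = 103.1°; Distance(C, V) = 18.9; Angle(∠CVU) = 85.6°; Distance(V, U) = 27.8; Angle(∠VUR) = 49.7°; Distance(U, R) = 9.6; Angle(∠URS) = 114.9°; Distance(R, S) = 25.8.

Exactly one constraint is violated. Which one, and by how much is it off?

Distance(R, S) = 25.8 — off by 3.10.

T = (0.00, 0.00) ✓; TE at 35.50° ✓; |TE| = 29.40 ✓; ∠TEZ = 128.0° ✓; |EZ| = 19.80 ✓; ∠EZC = 52.90° ✓; |ZC| = 10.10 ✓; ∠ZCV = 103.1° ✓; |CV| = 18.90 ✓; ∠CVU = 85.60° ✓; |VU| = 27.80 ✓; ∠VUR = 49.70° ✓; |UR| = 9.600 ✓; ∠URS = 114.9° ✓; |RS| = 28.90 ✗.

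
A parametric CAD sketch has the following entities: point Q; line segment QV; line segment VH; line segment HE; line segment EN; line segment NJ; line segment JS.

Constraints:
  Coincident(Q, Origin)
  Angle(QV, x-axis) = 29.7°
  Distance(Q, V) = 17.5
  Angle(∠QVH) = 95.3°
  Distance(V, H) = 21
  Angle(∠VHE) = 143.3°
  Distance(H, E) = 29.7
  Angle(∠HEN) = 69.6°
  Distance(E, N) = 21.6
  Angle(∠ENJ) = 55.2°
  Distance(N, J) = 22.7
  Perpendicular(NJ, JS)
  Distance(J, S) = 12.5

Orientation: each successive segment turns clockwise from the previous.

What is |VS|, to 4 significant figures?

40.57

∠ENJ = 55.2° gives NJ at 33.10° from the x-axis; with |NJ| = 22.7, J = (25.37, -17.70). NJ ⟂ JS, so JS runs at -56.90°; with |JS| = 12.5, S = (32.19, -28.17). Then |VS| = |S − V| = 40.57.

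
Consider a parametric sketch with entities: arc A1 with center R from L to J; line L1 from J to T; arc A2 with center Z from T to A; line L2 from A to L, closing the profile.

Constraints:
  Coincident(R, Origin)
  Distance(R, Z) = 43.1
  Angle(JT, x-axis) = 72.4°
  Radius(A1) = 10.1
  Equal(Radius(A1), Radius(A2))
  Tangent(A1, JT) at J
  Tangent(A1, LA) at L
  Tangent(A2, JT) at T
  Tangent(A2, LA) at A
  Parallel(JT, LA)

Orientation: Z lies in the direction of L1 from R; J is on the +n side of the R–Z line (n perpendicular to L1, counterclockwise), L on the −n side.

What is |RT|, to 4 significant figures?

44.27

The slot axis is L1's direction at 72.4°, so u = (cos 72.4°, sin 72.4°) = (0.3024, 0.9532) and n = (−sin 72.4°, cos 72.4°) = (-0.9532, 0.3024). R is at the origin and Z lies 43.1 along u from R, so Z = 43.1·u = (13.03, 41.08). Tangency of A1 to both parallel lines with radius 10.1 puts J and L at R ± 10.1·n: J = (-9.627, 3.054), L = (9.627, -3.054). Equal radii place T and A the same way about Z: T = Z + 10.1·n = (3.405, 44.14), A = Z − 10.1·n = (22.66, 38.03). Then |RT| = |T − R| = 44.27.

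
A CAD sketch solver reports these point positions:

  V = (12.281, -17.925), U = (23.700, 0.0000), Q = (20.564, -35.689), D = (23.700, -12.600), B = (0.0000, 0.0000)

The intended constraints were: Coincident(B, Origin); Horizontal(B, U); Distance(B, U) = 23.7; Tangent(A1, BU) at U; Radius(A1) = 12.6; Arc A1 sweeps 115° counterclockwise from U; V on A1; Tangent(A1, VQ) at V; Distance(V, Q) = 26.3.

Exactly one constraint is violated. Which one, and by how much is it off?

Distance(V, Q) = 26.3 — off by 6.70.

B = (0.00, 0.00) ✓; B.y = 0.00, U.y = 0.00 ✓; |BU| = 23.70 ✓; ∠(DU, UB) = 90.00° ✓; |DU| = 12.60 ✓; bearing(D→V) − bearing(D→U) = 115.0° ✓; |DV| = 12.60 ✓; ∠(DV, VQ) = 90.00° ✓; |VQ| = 19.60 ✗.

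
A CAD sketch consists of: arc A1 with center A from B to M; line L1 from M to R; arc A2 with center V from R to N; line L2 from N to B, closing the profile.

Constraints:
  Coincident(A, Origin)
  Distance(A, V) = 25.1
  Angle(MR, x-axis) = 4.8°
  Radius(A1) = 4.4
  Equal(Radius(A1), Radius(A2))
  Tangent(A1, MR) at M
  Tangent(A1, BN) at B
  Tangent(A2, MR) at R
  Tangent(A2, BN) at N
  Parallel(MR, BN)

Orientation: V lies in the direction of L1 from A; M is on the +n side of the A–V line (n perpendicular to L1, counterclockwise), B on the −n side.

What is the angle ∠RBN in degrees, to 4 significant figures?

19.32°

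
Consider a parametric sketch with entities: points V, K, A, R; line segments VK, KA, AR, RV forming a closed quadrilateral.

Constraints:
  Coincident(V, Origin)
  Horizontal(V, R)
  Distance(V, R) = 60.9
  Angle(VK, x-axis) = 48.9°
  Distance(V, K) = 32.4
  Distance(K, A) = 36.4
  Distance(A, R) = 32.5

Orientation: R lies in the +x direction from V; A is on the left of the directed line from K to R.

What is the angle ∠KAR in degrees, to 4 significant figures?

84.74°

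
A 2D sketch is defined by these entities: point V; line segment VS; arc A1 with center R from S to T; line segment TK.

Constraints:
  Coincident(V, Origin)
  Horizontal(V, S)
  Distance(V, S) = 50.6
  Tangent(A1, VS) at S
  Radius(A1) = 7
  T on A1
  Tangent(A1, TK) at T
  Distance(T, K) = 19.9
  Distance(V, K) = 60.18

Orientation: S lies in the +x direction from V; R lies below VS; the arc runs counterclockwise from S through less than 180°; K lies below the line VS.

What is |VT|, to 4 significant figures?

45.50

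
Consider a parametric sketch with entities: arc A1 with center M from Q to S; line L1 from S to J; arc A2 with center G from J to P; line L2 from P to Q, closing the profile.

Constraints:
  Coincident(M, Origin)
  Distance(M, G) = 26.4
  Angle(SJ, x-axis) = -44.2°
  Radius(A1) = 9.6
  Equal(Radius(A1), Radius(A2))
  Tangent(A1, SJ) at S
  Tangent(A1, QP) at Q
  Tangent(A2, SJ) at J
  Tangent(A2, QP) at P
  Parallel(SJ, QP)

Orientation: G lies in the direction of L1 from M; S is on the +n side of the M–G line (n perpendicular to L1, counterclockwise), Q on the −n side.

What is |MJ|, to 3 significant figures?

28.1

Tangency of A1 to both parallel lines with radius 9.6 puts S and Q at M ± 9.6·n: S = (6.69, 6.88), Q = (-6.69, -6.88). Equal radii place J and P the same way about G: J = G + 9.6·n = (25.6, -11.5), P = G − 9.6·n = (12.2, -25.3). Then |MJ| = |J − M| = 28.1.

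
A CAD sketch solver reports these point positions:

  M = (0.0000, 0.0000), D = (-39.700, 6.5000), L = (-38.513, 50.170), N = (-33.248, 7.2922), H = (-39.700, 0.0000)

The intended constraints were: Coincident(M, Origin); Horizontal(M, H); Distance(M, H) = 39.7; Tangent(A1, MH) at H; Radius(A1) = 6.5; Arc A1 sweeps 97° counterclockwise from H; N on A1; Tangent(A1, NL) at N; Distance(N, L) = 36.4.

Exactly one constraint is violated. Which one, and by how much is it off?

Distance(N, L) = 36.4 — off by 6.80.

M = (0.00, 0.00) ✓; M.y = 0.00, H.y = 0.00 ✓; |MH| = 39.70 ✓; ∠(DH, HM) = 90.00° ✓; |DH| = 6.500 ✓; bearing(D→N) − bearing(D→H) = 97.00° ✓; |DN| = 6.500 ✓; ∠(DN, NL) = 90.00° ✓; |NL| = 43.20 ✗.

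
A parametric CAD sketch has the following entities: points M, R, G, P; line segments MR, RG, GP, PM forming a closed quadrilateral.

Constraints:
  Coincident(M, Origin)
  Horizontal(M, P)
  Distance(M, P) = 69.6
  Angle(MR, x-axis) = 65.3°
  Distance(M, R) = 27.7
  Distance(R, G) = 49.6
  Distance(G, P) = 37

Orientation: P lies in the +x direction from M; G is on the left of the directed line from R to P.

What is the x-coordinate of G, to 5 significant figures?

60.034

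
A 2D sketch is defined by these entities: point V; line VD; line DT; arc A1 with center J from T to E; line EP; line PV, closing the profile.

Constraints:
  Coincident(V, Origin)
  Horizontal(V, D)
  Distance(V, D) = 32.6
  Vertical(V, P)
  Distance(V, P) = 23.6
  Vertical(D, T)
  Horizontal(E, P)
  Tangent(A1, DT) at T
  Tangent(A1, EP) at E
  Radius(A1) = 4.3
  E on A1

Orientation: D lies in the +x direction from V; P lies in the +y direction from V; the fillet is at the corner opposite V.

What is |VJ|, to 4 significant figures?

34.25

VP is vertical with |VP| = 23.6 and P on the +y side, so P = (0.000, 23.60). The virtual corner opposite V is at (32.60, 23.60). A1 meets DT tangentially, so JT is at right angles to DT and tangency of A1 to EP means the radius JE is perpendicular to EP, with radius 4.3, so the center J sits 4.3 in from both sides at J = (28.30, 19.30). Then |VJ| = |J − V| = 34.25.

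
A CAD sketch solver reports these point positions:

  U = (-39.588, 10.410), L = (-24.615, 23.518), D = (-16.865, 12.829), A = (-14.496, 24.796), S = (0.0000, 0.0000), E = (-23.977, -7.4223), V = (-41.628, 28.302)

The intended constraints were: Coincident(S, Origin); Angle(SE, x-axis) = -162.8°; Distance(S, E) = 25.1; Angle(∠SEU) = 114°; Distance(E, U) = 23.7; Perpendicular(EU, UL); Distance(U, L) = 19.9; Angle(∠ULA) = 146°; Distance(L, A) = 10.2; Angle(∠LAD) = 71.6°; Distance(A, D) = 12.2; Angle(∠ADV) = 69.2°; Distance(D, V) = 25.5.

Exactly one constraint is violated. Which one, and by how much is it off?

Distance(D, V) = 25.5 — off by 3.70.

S = (0.00, 0.00) ✓; SE at -162.8° ✓; |SE| = 25.10 ✓; ∠SEU = 114.0° ✓; |EU| = 23.70 ✓; ∠(EU, UL) = 90.00° ✓; |UL| = 19.90 ✓; ∠ULA = 146.0° ✓; |LA| = 10.20 ✓; ∠LAD = 71.60° ✓; |AD| = 12.20 ✓; ∠ADV = 69.20° ✓; |DV| = 29.20 ✗.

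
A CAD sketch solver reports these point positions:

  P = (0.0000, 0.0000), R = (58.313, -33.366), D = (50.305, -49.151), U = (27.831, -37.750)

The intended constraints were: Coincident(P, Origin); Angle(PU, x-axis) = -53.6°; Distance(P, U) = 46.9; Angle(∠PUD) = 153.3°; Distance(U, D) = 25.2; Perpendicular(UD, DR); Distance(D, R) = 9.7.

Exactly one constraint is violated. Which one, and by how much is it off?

Distance(D, R) = 9.7 — off by 8.00.

P = (0.00, 0.00) ✓; PU at -53.60° ✓; |PU| = 46.90 ✓; ∠PUD = 153.3° ✓; |UD| = 25.20 ✓; ∠(UD, DR) = 90.00° ✓; |DR| = 17.70 ✗.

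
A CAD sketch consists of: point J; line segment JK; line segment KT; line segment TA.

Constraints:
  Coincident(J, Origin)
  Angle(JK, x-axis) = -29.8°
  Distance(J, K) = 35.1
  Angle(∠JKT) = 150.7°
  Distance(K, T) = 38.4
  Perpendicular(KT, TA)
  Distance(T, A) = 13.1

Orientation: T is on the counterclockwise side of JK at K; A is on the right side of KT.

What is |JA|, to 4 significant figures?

75.36

J is at the origin; JK runs at -29.8° with length 35.1, so K = 35.1·(cos -29.8°, sin -29.8°) = (30.46, -17.44). ∠JKT = 150.7°, so KT runs at -29.8° + (180° − 150.7°) = -0.5000° from the x-axis; with |KT| = 38.4, T = K + 38.4·(cos -0.5000°, sin -0.5000°) = (68.86, -17.78). KT ⟂ TA; with |TA| = 13.1 on the right of KT, A = T + 13.1·(-0.008727, -1.000) = (68.74, -30.88). Then |JA| = |A − J| = 75.36.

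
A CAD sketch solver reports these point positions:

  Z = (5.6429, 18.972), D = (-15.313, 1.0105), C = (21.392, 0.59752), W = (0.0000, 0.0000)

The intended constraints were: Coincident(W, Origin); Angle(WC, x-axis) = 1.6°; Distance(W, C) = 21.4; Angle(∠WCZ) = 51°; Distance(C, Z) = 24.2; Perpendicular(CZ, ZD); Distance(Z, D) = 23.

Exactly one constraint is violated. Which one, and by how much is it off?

Distance(Z, D) = 23 — off by 4.60.

W = (0.00, 0.00) ✓; WC at 1.600° ✓; |WC| = 21.40 ✓; ∠WCZ = 51.00° ✓; |CZ| = 24.20 ✓; ∠(CZ, ZD) = 90.00° ✓; |ZD| = 27.60 ✗.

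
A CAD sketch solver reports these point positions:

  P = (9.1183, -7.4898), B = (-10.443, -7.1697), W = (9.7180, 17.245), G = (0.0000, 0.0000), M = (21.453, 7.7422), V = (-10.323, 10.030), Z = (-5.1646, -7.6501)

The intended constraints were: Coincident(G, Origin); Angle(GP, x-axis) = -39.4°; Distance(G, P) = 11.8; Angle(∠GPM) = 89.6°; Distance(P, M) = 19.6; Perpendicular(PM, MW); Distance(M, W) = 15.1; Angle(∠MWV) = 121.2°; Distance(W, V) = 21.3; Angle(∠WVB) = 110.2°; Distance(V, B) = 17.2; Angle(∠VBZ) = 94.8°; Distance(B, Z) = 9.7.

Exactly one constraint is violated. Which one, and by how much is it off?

Distance(B, Z) = 9.7 — off by 4.40.

G = (0.00, 0.00) ✓; GP at -39.40° ✓; |GP| = 11.80 ✓; ∠GPM = 89.60° ✓; |PM| = 19.60 ✓; ∠(PM, MW) = 90.00° ✓; |MW| = 15.10 ✓; ∠MWV = 121.2° ✓; |WV| = 21.30 ✓; ∠WVB = 110.2° ✓; |VB| = 17.20 ✓; ∠VBZ = 94.80° ✓; |BZ| = 5.300 ✗.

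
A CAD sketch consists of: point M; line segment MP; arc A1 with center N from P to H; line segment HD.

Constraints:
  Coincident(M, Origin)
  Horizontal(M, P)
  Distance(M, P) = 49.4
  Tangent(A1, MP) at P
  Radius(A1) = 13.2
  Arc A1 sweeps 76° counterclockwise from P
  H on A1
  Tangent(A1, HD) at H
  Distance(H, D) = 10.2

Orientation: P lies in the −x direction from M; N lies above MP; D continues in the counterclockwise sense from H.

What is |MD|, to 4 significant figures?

39.50

On A1, P sits at bearing -90° from N; a 76° counterclockwise sweep puts H at bearing -14°, so H = N + 13.2·(cos -14°, sin -14°) = (-36.59, 10.01). Since A1 is tangent to HD there, NH ⟂ HD, so HD runs along (−sin -14°, cos -14°); with |HD| = 10.2, D = (-34.12, 19.90). Then |MD| = |D − M| = 39.50.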